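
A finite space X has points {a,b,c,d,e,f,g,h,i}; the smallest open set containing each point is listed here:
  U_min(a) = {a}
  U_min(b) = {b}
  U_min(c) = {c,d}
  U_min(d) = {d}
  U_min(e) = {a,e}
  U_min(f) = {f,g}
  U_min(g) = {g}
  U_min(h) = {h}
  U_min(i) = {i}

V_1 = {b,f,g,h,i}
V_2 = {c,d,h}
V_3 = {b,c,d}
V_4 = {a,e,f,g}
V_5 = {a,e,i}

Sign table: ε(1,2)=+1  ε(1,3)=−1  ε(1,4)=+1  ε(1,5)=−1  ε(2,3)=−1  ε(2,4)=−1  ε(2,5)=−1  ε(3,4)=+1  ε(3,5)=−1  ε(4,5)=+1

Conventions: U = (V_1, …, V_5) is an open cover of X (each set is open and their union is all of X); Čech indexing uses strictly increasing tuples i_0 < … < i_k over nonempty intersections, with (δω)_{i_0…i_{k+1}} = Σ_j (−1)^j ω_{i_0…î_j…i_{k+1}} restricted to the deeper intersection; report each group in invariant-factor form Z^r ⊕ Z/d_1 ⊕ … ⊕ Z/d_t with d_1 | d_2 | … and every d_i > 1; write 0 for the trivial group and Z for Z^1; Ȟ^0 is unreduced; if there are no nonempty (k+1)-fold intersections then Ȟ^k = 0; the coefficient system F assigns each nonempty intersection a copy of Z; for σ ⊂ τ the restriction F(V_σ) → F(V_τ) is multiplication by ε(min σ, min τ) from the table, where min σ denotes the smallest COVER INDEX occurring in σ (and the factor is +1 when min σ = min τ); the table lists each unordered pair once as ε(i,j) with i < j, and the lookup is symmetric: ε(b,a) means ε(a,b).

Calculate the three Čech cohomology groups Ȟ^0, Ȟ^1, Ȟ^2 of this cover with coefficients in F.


nerve simplices:
  V12={h} V13={b} V14={f,g} V15={i} V23={c,d} V45={a,e}
C dims 5,6; δ0: rk 5, SNF 1^4·2
degree 0: 5−5−0 = 0 → Ȟ^0 ≅ 0
degree 1: 6−0−5 = 1 plus torsion [2] → Ȟ^1 ≅ Z ⊕ Z/2
degree 2: 0−0−0 = 0 → Ȟ^2 ≅ 0

Ȟ^0(U;F) ≅ 0,  Ȟ^1(U;F) ≅ Z ⊕ Z/2,  Ȟ^2(U;F) ≅ 0


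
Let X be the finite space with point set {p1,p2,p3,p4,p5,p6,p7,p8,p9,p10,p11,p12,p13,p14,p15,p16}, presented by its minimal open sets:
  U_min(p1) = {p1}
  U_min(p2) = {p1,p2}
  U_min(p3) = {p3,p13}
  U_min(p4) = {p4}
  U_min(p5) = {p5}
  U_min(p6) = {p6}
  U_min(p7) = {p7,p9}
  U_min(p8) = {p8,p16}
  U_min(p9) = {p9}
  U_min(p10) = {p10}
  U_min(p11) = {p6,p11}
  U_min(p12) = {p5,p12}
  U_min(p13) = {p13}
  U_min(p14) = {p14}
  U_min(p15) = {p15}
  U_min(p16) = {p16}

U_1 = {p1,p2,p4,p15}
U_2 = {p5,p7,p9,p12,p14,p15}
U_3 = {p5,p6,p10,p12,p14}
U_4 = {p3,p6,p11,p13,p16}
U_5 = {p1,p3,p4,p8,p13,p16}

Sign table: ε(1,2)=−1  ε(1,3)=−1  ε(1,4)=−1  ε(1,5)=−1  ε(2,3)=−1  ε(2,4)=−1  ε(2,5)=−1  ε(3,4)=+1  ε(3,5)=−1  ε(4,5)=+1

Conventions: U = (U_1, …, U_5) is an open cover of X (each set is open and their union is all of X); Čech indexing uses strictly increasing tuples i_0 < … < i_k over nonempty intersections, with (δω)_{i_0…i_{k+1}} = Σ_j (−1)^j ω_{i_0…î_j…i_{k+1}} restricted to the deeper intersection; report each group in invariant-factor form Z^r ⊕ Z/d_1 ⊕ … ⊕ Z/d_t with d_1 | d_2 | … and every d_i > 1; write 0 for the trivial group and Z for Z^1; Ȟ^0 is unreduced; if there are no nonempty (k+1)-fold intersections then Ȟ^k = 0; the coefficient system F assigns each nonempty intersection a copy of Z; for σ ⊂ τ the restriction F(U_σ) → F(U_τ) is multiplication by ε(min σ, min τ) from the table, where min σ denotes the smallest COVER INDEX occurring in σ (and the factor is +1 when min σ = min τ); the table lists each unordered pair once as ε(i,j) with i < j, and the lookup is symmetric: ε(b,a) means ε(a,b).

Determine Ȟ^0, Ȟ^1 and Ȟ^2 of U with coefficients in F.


Ȟ^0(U;F) ≅ 0,  Ȟ^1(U;F) ≅ Z/2,  Ȟ^2(U;F) ≅ 0

nonempty intersections:
  U12={p15} U15={p1,p4} U23={p5,p12,p14} U34={p6} U45={p3,p13,p16}
C dims 5,5; δ0: rk 5, SNF 1^4·2
Ȟ^0: (5−5)−0=0 ⇒ 0
Ȟ^1: (5−0)−5=0 plus torsion [2] ⇒ Z/2
Ȟ^2: (0−0)−0=0 ⇒ 0


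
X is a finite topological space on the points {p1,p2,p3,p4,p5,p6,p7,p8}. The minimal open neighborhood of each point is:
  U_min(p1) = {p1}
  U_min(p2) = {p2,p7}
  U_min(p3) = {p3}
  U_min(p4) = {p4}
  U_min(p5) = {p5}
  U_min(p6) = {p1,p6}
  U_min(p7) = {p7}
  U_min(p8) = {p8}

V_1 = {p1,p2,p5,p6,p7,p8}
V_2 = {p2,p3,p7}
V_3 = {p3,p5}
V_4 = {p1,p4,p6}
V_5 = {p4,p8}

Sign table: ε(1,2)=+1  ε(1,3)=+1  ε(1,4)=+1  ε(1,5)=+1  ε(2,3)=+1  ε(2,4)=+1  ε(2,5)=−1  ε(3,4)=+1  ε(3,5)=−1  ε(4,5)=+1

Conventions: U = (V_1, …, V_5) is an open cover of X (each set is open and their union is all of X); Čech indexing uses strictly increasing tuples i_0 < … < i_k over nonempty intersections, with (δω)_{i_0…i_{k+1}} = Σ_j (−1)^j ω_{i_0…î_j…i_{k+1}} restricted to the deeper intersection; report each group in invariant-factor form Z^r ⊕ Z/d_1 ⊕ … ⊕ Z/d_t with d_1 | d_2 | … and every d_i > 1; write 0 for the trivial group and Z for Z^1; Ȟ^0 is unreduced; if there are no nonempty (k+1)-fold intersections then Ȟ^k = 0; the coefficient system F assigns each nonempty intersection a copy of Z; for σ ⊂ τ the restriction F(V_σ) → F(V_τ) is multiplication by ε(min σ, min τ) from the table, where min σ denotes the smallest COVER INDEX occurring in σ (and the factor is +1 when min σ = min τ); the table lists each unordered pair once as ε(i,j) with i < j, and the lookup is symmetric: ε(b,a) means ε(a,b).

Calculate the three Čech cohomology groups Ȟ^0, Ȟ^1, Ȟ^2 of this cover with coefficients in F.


Ȟ^0(U;F) ≅ Z, Ȟ^1(U;F) ≅ Z^2, Ȟ^2(U;F) ≅ 0

nerve simplices:
  V12={p2,p7} V13={p5} V14={p1,p6} V15={p8} V23={p3} V45={p4}
C dims 5,6; δ0: rk 4, SNF 1^4
degree 0: 5−4−0 = 1 → Ȟ^0 ≅ Z
degree 1: 6−0−4 = 2 → Ȟ^1 ≅ Z^2
degree 2: 0−0−0 = 0 → Ȟ^2 ≅ 0


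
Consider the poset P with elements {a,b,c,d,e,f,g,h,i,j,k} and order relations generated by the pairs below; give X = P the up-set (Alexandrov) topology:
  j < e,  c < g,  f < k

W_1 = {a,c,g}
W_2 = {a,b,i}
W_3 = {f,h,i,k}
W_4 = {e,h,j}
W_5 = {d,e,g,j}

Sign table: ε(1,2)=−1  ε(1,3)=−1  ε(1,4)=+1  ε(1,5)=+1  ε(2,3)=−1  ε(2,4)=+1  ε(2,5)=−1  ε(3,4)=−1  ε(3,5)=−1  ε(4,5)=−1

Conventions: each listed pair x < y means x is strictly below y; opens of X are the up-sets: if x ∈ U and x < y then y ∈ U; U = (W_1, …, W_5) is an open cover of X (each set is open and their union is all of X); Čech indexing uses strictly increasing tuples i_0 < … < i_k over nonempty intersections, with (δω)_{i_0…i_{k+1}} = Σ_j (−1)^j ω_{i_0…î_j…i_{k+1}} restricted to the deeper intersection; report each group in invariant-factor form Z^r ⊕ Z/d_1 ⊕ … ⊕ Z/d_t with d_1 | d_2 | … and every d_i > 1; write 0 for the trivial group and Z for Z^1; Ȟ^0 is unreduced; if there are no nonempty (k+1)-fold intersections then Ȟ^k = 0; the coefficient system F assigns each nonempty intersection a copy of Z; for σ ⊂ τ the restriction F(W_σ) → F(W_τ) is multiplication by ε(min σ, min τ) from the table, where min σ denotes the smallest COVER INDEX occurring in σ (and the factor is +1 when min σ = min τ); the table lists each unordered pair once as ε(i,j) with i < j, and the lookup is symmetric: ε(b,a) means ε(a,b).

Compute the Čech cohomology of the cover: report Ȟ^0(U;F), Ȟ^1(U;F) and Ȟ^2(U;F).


Ȟ^0(U;F) ≅ Z, Ȟ^1(U;F) ≅ Z and Ȟ^2(U;F) ≅ 0

nonempty intersections:
  W12={a} W15={g} W23={i} W34={h} W45={e,j}
C dims 5,5; δ0: rk 4, SNF 1^4
Ȟ^0: (5−4)−0=1 ⇒ Z
Ȟ^1: (5−0)−4=1 ⇒ Z
Ȟ^2: (0−0)−0=0 ⇒ 0


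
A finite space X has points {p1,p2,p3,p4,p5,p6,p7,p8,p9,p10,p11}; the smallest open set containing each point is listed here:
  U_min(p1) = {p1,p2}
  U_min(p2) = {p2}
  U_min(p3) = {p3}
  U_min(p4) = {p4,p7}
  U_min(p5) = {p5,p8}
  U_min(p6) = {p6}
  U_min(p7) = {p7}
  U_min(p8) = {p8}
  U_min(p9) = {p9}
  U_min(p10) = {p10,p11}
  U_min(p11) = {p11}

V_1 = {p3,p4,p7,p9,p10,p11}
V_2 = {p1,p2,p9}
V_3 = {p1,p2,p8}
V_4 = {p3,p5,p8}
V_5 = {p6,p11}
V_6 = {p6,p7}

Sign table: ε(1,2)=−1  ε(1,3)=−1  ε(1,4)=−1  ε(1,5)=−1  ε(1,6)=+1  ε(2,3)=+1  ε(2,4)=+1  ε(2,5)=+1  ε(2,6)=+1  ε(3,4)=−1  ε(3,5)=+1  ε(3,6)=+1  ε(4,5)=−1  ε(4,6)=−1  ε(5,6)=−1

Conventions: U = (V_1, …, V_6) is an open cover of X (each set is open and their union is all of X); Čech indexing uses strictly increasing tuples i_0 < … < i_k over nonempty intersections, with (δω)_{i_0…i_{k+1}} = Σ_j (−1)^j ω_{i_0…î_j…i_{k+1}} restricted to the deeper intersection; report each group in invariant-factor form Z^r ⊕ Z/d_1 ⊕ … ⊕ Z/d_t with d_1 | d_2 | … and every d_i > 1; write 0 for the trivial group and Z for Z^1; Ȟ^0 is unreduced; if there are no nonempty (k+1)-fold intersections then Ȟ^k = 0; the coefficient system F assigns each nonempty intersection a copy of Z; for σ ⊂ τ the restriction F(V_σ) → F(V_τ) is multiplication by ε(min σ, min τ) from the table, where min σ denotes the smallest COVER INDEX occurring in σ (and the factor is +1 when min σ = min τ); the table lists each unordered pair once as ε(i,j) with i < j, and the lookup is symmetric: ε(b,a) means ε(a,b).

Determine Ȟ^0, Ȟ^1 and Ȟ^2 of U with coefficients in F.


Ȟ^0(U;F) ≅ 0, Ȟ^1(U;F) ≅ Z ⊕ Z/2 and Ȟ^2(U;F) ≅ 0

intersection data:
  V12={p9} V14={p3} V15={p11} V16={p7} V23={p1,p2} V34={p8} V56={p6}
C dims 6,7; δ0: rk 6, SNF 1^5·2
Ȟ^0 = (6 − 6) − 0 = 0, so Ȟ^0 ≅ 0
Ȟ^1 = (7 − 0) − 6 = 1 plus torsion [2], so Ȟ^1 ≅ Z ⊕ Z/2
Ȟ^2 = (0 − 0) − 0 = 0, so Ȟ^2 ≅ 0


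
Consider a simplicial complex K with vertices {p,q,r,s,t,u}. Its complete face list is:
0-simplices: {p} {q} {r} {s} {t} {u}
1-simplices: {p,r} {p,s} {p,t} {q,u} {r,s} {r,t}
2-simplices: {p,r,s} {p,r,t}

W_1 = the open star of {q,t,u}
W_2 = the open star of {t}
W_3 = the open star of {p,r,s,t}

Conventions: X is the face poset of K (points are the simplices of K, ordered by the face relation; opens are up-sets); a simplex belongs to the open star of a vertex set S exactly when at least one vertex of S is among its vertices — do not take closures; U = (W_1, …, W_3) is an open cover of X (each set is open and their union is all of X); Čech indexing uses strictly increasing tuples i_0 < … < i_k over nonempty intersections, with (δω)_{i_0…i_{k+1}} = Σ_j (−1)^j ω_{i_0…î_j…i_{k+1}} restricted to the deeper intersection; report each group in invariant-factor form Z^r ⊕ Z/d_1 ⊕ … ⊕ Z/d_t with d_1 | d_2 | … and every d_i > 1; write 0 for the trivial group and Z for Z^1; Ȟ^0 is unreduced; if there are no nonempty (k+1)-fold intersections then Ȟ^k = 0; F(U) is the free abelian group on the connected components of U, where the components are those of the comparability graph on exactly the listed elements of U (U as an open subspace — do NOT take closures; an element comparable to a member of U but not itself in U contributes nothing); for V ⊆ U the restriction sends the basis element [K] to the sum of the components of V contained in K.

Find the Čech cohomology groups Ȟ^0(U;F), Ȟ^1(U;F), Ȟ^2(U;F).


nerve simplices:
  W1={{q},{t},{u},{p,t},{q,u},{r,t},{p,r,t}} W2={{t},{p,t},{r,t},{p,r,t}} W3={{p},{r},{s},{t},{p,r},{p,s},{p,t},{r,s},{r,t},{p,r,s},{p,r,t}}
  W12={{t},{p,t},{r,t},{p,r,t}} W13={{t},{p,t},{r,t},{p,r,t}} W23={{t},{p,t},{r,t},{p,r,t}}
  W123={{t},{p,t},{r,t},{p,r,t}}
components per intersection:
  W1: {{q},{u},{q,u}} {{t},{p,t},{r,t},{p,r,t}}
  W2: {{t},{p,t},{r,t},{p,r,t}}
  W3: {{p},{r},{s},{t},{p,r},{p,s},{p,t},{r,s},{r,t},{p,r,s},{p,r,t}}
  W12: {{t},{p,t},{r,t},{p,r,t}}
  W13: {{t},{p,t},{r,t},{p,r,t}}
  W23: {{t},{p,t},{r,t},{p,r,t}}
  W123: {{t},{p,t},{r,t},{p,r,t}}
C dims 4,3,1; δ0: rk 2, SNF 1^2; δ1: rk 1, SNF 1^1
degree 0: 4−2−0 = 2 → Ȟ^0 ≅ Z^2
degree 1: 3−1−2 = 0 → Ȟ^1 ≅ 0
degree 2: 1−0−1 = 0 → Ȟ^2 ≅ 0

Ȟ^0(U;F) ≅ Z^2; Ȟ^1(U;F) ≅ 0; Ȟ^2(U;F) ≅ 0


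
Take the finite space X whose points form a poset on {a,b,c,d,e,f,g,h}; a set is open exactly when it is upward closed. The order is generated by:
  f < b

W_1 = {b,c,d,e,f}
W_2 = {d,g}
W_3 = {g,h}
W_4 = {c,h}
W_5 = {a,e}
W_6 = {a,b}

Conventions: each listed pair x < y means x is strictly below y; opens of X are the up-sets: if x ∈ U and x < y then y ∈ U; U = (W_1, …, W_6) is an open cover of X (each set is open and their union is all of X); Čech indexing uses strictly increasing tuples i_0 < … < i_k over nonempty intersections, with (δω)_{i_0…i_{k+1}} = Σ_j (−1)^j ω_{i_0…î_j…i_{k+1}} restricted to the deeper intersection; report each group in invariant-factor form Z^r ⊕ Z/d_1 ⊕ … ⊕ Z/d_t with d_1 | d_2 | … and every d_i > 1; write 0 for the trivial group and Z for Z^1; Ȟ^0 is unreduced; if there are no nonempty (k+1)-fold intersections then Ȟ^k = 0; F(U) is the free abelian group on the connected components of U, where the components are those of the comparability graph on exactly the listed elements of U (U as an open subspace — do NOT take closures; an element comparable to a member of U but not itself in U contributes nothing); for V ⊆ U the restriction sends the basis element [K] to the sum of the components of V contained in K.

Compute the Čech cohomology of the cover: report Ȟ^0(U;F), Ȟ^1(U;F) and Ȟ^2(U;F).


Ȟ^0 = Z^7,  Ȟ^1 = 0,  Ȟ^2 = 0

cover nerve:
  W12={d} W14={c} W15={e} W16={b} W23={g} W34={h} W56={a}
components per intersection:
  W1: {b,f} {c} {d} {e}
  W2: {d} {g}
  W3: {g} {h}
  W4: {c} {h}
  W5: {a} {e}
  W6: {a} {b}
  W12: {d}
  W14: {c}
  W15: {e}
  W16: {b}
  W23: {g}
  W34: {h}
  W56: {a}
C dims 14,7; δ0: rk 7, SNF 1^7
Ȟ^0: (14−7)−0=7 ⇒ Z^7
Ȟ^1: (7−0)−7=0 ⇒ 0
Ȟ^2: (0−0)−0=0 ⇒ 0


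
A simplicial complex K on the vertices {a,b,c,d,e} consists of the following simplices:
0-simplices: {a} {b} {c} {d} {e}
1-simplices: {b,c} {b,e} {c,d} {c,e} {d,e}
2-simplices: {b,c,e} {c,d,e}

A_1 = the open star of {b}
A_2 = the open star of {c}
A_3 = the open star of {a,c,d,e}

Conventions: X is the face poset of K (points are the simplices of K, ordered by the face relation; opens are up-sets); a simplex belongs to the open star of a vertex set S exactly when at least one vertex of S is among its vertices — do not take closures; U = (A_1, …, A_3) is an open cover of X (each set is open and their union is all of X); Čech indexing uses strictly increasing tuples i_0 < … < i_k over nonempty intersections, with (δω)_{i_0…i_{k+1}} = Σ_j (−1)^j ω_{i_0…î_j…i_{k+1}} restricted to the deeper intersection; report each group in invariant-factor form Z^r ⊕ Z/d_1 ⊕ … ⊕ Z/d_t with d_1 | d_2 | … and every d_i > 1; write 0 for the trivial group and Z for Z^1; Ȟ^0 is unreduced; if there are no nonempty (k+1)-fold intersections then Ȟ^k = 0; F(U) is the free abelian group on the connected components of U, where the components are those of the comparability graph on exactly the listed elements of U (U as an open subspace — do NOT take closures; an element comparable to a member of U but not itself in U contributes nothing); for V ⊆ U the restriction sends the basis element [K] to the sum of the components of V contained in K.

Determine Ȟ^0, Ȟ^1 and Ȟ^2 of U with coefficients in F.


nerve simplices:
  A1={{b},{b,c},{b,e},{b,c,e}} A2={{c},{b,c},{c,d},{c,e},{b,c,e},{c,d,e}} A3={{a},{c},{d},{e},{b,c},{b,e},{c,d},{c,e},{d,e},{b,c,e},{c,d,e}}
  A12={{b,c},{b,c,e}} A13={{b,c},{b,e},{b,c,e}} A23={{c},{b,c},{c,d},{c,e},{b,c,e},{c,d,e}}
  A123={{b,c},{b,c,e}}
components per intersection:
  A1: {{b},{b,c},{b,e},{b,c,e}}
  A2: {{c},{b,c},{c,d},{c,e},{b,c,e},{c,d,e}}
  A3: {{a}} {{c},{d},{e},{b,c},{b,e},{c,d},{c,e},{d,e},{b,c,e},{c,d,e}}
  A12: {{b,c},{b,c,e}}
  A13: {{b,c},{b,e},{b,c,e}}
  A23: {{c},{b,c},{c,d},{c,e},{b,c,e},{c,d,e}}
  A123: {{b,c},{b,c,e}}
C dims 4,3,1; δ0: rk 2, SNF 1^2; δ1: rk 1, SNF 1^1
degree 0: 4−2−0 = 2 → Ȟ^0 ≅ Z^2
degree 1: 3−1−2 = 0 → Ȟ^1 ≅ 0
degree 2: 1−0−1 = 0 → Ȟ^2 ≅ 0

Ȟ^0 = Z^2, Ȟ^1 = 0, Ȟ^2 = 0


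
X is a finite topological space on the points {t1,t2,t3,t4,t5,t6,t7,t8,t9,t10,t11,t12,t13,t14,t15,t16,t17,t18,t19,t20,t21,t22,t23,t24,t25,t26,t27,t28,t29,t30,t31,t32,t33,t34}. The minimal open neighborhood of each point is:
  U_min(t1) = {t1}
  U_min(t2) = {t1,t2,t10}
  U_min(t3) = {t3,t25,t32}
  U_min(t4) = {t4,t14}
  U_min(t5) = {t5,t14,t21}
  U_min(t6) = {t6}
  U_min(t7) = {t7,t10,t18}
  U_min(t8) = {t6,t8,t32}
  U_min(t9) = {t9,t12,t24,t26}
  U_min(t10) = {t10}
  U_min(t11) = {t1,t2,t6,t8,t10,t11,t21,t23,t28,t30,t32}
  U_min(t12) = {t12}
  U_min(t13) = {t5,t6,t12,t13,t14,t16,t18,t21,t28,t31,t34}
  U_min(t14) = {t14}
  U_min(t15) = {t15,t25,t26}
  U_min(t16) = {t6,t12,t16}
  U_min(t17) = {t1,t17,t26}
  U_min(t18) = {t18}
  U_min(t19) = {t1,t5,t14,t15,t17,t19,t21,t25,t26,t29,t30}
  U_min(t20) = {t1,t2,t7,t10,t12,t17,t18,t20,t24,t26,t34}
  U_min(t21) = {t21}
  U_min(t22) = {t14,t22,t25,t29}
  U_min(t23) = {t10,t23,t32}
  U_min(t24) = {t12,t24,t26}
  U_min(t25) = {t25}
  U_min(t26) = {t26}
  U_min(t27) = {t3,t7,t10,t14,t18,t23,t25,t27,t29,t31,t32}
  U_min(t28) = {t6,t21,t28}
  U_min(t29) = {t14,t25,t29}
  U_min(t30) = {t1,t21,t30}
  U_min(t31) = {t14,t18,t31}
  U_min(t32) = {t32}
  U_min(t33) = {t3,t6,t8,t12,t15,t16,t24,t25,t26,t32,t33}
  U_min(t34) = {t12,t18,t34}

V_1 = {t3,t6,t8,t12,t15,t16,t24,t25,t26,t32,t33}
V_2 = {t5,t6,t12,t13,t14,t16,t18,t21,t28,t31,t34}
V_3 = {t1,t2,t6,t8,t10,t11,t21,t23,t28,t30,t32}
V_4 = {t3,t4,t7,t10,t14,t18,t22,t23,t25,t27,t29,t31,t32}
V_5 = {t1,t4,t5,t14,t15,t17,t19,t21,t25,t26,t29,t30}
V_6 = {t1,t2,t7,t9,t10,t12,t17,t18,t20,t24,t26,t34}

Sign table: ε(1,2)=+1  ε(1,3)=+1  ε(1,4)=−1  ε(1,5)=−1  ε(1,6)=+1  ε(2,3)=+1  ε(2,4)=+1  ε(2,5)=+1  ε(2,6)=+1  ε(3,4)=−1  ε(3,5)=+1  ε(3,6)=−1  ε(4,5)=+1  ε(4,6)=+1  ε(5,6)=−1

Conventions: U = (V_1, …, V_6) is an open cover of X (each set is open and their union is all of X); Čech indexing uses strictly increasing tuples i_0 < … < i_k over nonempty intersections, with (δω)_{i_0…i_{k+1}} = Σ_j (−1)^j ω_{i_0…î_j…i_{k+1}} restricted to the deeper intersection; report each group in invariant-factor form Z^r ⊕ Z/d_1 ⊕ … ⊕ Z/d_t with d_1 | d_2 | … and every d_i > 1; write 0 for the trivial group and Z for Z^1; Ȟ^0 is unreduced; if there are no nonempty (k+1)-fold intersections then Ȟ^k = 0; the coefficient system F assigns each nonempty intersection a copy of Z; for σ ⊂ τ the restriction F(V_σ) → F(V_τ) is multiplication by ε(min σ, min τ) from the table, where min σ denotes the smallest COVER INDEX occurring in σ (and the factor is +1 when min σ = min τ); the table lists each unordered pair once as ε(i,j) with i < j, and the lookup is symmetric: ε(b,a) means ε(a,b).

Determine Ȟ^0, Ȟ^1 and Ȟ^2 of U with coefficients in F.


nerve simplices:
  V12={t6,t12,t16} V13={t6,t8,t32} V14={t3,t25,t32} V15={t15,t25,t26} V16={t12,t24,t26} V23={t6,t21,t28} V24={t14,t18,t31} V25={t5,t14,t21} V26={t12,t18,t34} V34={t10,t23,t32} V35={t1,t21,t30} V36={t1,t2,t10} V45={t4,t14,t25,t29} V46={t7,t10,t18} V56={t1,t17,t26}
  V123={t6} V126={t12} V134={t32} V145={t25} V156={t26} V235={t21} V245={t14} V246={t18} V346={t10} V356={t1}
C dims 6,15,10; δ0: rk 6, SNF 1^5·2; δ1: rk 9, SNF 1^9
degree 0: 6−6−0 = 0 → Ȟ^0 ≅ 0
degree 1: 15−9−6 = 0 plus torsion [2] → Ȟ^1 ≅ Z/2
degree 2: 10−0−9 = 1 → Ȟ^2 ≅ Z

Ȟ^0 ≅ 0,  Ȟ^1 ≅ Z/2,  Ȟ^2 ≅ Z


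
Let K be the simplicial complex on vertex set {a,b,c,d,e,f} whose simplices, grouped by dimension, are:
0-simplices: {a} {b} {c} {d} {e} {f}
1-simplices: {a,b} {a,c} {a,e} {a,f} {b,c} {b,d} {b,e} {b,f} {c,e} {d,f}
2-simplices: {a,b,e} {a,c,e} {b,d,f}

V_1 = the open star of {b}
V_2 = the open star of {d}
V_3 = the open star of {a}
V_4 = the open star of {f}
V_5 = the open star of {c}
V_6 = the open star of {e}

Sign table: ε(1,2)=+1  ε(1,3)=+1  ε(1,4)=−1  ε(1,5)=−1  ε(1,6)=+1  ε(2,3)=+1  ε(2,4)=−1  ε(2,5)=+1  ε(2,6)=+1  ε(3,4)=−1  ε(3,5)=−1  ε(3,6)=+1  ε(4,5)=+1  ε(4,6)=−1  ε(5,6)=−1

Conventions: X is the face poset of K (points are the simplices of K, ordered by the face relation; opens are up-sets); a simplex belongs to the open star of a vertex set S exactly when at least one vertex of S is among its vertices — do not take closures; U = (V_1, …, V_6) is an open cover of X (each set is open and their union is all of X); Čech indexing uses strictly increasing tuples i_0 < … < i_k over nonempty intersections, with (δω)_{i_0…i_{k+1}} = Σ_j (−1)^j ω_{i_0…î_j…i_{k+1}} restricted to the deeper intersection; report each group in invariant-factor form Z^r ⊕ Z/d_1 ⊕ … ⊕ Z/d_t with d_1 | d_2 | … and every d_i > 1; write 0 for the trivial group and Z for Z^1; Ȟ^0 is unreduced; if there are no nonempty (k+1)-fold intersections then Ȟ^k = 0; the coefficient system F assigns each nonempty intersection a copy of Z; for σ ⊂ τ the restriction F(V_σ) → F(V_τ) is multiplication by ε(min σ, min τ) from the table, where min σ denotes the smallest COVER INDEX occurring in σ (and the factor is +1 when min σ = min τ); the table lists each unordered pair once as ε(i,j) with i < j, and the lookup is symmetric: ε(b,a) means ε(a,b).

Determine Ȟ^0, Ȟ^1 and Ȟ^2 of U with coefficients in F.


nerve of the cover:
  V1={{b},{a,b},{b,c},{b,d},{b,e},{b,f},{a,b,e},{b,d,f}} V2={{d},{b,d},{d,f},{b,d,f}} V3={{a},{a,b},{a,c},{a,e},{a,f},{a,b,e},{a,c,e}} V4={{f},{a,f},{b,f},{d,f},{b,d,f}} V5={{c},{a,c},{b,c},{c,e},{a,c,e}} V6={{e},{a,e},{b,e},{c,e},{a,b,e},{a,c,e}}
  V12={{b,d},{b,d,f}} V13={{a,b},{a,b,e}} V14={{b,f},{b,d,f}} V15={{b,c}} V16={{b,e},{a,b,e}} V24={{d,f},{b,d,f}} V34={{a,f}} V35={{a,c},{a,c,e}} V36={{a,e},{a,b,e},{a,c,e}} V56={{c,e},{a,c,e}}
  V124={{b,d,f}} V136={{a,b,e}} V356={{a,c,e}}
C dims 6,10,3; δ0: rk 5, SNF 1^5; δ1: rk 3, SNF 1^3
Ȟ^0 = (6 − 5) − 0 = 1, so Ȟ^0 ≅ Z
Ȟ^1 = (10 − 3) − 5 = 2, so Ȟ^1 ≅ Z^2
Ȟ^2 = (3 − 0) − 3 = 0, so Ȟ^2 ≅ 0

Ȟ^0 = Z,  Ȟ^1 = Z^2,  Ȟ^2 = 0


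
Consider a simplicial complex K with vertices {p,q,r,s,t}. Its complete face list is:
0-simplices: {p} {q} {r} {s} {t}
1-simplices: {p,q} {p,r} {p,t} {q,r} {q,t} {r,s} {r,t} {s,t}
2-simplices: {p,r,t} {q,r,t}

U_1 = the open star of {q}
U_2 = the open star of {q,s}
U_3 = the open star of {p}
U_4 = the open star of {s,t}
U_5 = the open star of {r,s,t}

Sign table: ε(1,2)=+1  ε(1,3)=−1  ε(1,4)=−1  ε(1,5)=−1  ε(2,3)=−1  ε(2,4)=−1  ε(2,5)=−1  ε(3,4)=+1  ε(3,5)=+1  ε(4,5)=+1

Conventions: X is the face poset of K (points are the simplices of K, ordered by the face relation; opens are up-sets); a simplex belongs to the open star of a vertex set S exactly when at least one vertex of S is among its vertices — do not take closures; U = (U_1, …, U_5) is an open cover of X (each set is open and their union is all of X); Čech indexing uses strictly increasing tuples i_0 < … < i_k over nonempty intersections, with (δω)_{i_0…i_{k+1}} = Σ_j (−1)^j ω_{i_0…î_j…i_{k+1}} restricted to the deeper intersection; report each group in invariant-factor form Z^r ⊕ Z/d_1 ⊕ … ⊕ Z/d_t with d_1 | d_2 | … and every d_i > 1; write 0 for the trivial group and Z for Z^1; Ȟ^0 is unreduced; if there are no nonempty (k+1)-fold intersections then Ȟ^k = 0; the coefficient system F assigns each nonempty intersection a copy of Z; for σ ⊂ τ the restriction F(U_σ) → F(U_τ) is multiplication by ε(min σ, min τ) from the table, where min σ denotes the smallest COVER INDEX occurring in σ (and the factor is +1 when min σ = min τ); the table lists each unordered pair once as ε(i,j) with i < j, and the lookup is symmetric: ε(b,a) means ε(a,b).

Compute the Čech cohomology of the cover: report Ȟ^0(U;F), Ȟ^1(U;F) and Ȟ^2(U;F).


Ȟ^0(U;F) ≅ Z,  Ȟ^1(U;F) ≅ Z,  Ȟ^2(U;F) ≅ 0

nerve of the cover:
  U1={{q},{p,q},{q,r},{q,t},{q,r,t}} U2={{q},{s},{p,q},{q,r},{q,t},{r,s},{s,t},{q,r,t}} U3={{p},{p,q},{p,r},{p,t},{p,r,t}} U4={{s},{t},{p,t},{q,t},{r,s},{r,t},{s,t},{p,r,t},{q,r,t}} U5={{r},{s},{t},{p,r},{p,t},{q,r},{q,t},{r,s},{r,t},{s,t},{p,r,t},{q,r,t}}
  U12={{q},{p,q},{q,r},{q,t},{q,r,t}} U13={{p,q}} U14={{q,t},{q,r,t}} U15={{q,r},{q,t},{q,r,t}} U23={{p,q}} U24={{s},{q,t},{r,s},{s,t},{q,r,t}} U25={{s},{q,r},{q,t},{r,s},{s,t},{q,r,t}} U34={{p,t},{p,r,t}} U35={{p,r},{p,t},{p,r,t}} U45={{s},{t},{p,t},{q,t},{r,s},{r,t},{s,t},{p,r,t},{q,r,t}}
  U123={{p,q}} U124={{q,t},{q,r,t}} U125={{q,r},{q,t},{q,r,t}} U145={{q,t},{q,r,t}} U245={{s},{q,t},{r,s},{s,t},{q,r,t}} U345={{p,t},{p,r,t}}
  U1245={{q,t},{q,r,t}}
C dims 5,10,6,1; δ0: rk 4, SNF 1^4; δ1: rk 5, SNF 1^5; δ2: rk 1, SNF 1^1
Ȟ^0 = (5 − 4) − 0 = 1, so Ȟ^0 ≅ Z
Ȟ^1 = (10 − 5) − 4 = 1, so Ȟ^1 ≅ Z
Ȟ^2 = (6 − 1) − 5 = 0, so Ȟ^2 ≅ 0


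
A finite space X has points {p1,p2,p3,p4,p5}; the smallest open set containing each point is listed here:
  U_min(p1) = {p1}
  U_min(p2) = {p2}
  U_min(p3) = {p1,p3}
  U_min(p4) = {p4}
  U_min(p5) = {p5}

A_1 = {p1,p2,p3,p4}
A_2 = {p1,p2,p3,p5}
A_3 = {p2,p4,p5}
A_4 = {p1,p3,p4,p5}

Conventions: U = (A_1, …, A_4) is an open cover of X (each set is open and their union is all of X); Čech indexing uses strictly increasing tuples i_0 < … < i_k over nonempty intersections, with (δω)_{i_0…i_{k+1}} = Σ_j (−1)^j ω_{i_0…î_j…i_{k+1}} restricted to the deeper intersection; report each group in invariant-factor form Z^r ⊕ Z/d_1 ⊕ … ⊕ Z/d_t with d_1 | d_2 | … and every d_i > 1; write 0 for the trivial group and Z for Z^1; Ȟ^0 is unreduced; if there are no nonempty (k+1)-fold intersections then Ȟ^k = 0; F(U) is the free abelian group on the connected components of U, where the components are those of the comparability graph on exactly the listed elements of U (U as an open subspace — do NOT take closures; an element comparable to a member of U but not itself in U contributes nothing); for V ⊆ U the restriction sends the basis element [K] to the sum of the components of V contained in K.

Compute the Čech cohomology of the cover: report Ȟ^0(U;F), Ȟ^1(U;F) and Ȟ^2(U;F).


nerve simplices:
  A12={p1,p2,p3} A13={p2,p4} A14={p1,p3,p4} A23={p2,p5} A24={p1,p3,p5} A34={p4,p5}
  A123={p2} A124={p1,p3} A134={p4} A234={p5}
components per intersection:
  A1: {p1,p3} {p2} {p4}
  A2: {p1,p3} {p2} {p5}
  A3: {p2} {p4} {p5}
  A4: {p1,p3} {p4} {p5}
  A12: {p1,p3} {p2}
  A13: {p2} {p4}
  A14: {p1,p3} {p4}
  A23: {p2} {p5}
  A24: {p1,p3} {p5}
  A34: {p4} {p5}
  A123: {p2}
  A124: {p1,p3}
  A134: {p4}
  A234: {p5}
C dims 12,12,4; δ0: rk 8, SNF 1^8; δ1: rk 4, SNF 1^4
degree 0: 12−8−0 = 4 → Ȟ^0 ≅ Z^4
degree 1: 12−4−8 = 0 → Ȟ^1 ≅ 0
degree 2: 4−0−4 = 0 → Ȟ^2 ≅ 0

Ȟ^0(U;F) ≅ Z^4, Ȟ^1(U;F) ≅ 0, Ȟ^2(U;F) ≅ 0


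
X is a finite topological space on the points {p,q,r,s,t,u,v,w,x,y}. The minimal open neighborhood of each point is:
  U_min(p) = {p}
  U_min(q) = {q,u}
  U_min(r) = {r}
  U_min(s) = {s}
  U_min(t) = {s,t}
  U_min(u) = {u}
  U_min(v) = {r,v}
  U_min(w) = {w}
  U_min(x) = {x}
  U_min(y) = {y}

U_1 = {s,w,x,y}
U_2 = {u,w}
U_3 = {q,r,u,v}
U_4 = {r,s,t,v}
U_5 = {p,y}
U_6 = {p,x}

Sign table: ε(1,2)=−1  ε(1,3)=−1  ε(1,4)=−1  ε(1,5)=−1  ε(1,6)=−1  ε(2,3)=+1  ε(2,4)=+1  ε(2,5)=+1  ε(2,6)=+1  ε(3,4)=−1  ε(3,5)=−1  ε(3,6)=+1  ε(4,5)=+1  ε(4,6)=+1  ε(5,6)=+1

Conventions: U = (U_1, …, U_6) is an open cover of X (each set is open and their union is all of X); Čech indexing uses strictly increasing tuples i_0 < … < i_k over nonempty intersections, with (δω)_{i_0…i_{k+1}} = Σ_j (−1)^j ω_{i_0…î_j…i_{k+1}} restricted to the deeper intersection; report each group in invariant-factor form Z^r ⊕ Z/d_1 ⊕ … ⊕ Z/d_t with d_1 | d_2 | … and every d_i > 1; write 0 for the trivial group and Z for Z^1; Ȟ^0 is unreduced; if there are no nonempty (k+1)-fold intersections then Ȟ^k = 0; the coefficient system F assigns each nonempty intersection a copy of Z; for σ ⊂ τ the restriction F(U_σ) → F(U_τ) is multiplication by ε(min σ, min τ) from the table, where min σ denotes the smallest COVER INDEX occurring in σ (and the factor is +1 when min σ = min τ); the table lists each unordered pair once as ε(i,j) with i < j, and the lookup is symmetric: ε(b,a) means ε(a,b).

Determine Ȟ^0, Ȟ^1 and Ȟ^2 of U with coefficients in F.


intersection data:
  U12={w} U14={s} U15={y} U16={x} U23={u} U34={r,v} U56={p}
C dims 6,7; δ0: rk 6, SNF 1^5·2
Ȟ^0 = (6 − 6) − 0 = 0, so Ȟ^0 ≅ 0
Ȟ^1 = (7 − 0) − 6 = 1 plus torsion [2], so Ȟ^1 ≅ Z ⊕ Z/2
Ȟ^2 = (0 − 0) − 0 = 0, so Ȟ^2 ≅ 0

Ȟ^0(U;F) ≅ 0; Ȟ^1(U;F) ≅ Z ⊕ Z/2; Ȟ^2(U;F) ≅ 0


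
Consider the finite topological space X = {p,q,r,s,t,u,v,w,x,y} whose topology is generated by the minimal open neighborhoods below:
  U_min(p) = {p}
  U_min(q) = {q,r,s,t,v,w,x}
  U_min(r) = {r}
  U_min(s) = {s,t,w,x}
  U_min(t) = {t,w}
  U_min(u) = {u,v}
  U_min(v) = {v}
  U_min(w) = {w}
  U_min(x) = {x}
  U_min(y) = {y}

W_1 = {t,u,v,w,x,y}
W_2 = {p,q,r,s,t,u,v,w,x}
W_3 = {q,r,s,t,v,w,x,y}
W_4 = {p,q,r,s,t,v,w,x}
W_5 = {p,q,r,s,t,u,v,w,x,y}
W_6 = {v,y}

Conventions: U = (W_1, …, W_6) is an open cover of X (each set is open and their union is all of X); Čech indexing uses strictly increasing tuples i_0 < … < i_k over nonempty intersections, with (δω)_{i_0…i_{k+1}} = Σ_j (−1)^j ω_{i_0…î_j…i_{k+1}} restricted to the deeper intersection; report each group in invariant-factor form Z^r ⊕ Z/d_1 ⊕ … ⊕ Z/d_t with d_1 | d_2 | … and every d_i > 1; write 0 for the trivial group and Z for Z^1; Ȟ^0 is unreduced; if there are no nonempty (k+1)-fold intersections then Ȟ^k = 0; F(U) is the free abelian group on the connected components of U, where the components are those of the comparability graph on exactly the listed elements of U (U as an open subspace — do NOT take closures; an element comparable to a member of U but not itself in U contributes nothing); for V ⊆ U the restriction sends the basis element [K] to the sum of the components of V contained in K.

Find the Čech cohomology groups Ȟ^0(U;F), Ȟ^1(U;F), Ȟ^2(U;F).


Ȟ^0 ≅ Z^3,  Ȟ^1 ≅ 0,  Ȟ^2 ≅ 0

nonempty overlaps:
  W12={t,u,v,w,x} W13={t,v,w,x,y} W14={t,v,w,x} W15={t,u,v,w,x,y} W16={v,y} W23={q,r,s,t,v,w,x} W24={p,q,r,s,t,v,w,x} W25={p,q,r,s,t,u,v,w,x} W26={v} W34={q,r,s,t,v,w,x} W35={q,r,s,t,v,w,x,y} W36={v,y} W45={p,q,r,s,t,v,w,x} W46={v} W56={v,y}
  W123={t,v,w,x} W124={t,v,w,x} W125={t,u,v,w,x} W126={v} W134={t,v,w,x} W135={t,v,w,x,y} W136={v,y} W145={t,v,w,x} W146={v} W156={v,y} W234={q,r,s,t,v,w,x} W235={q,r,s,t,v,w,x} W236={v} W245={p,q,r,s,t,v,w,x} W246={v} W256={v} W345={q,r,s,t,v,w,x} W346={v} W356={v,y} W456={v}
  W1234={t,v,w,x} W1235={t,v,w,x} W1236={v} W1245={t,v,w,x} W1246={v} W1256={v} W1345={t,v,w,x} W1346={v} W1356={v,y} W1456={v} W2345={q,r,s,t,v,w,x} W2346={v} W2356={v} W2456={v} W3456={v}
  W12345={t,v,w,x} W12346={v} W12356={v} W12456={v} W13456={v} W23456={v}
  W123456={v}
components per intersection:
  W1: {t,w} {u,v} {x} {y}
  W2: {p} {q,r,s,t,u,v,w,x}
  W3: {q,r,s,t,v,w,x} {y}
  W4: {p} {q,r,s,t,v,w,x}
  W5: {p} {q,r,s,t,u,v,w,x} {y}
  W6: {v} {y}
  W12: {t,w} {u,v} {x}
  W13: {t,w} {v} {x} {y}
  W14: {t,w} {v} {x}
  W15: {t,w} {u,v} {x} {y}
  W16: {v} {y}
  W23: {q,r,s,t,v,w,x}
  W24: {p} {q,r,s,t,v,w,x}
  W25: {p} {q,r,s,t,u,v,w,x}
  W26: {v}
  W34: {q,r,s,t,v,w,x}
  W35: {q,r,s,t,v,w,x} {y}
  W36: {v} {y}
  W45: {p} {q,r,s,t,v,w,x}
  W46: {v}
  W56: {v} {y}
  W123: {t,w} {v} {x}
  W124: {t,w} {v} {x}
  W125: {t,w} {u,v} {x}
  W126: {v}
  W134: {t,w} {v} {x}
  W135: {t,w} {v} {x} {y}
  W136: {v} {y}
  W145: {t,w} {v} {x}
  W146: {v}
  W156: {v} {y}
  W234: {q,r,s,t,v,w,x}
  W235: {q,r,s,t,v,w,x}
  W236: {v}
  W245: {p} {q,r,s,t,v,w,x}
  W246: {v}
  W256: {v}
  W345: {q,r,s,t,v,w,x}
  W346: {v}
  W356: {v} {y}
  W456: {v}
  W1234: {t,w} {v} {x}
  W1235: {t,w} {v} {x}
  W1236: {v}
  W1245: {t,w} {v} {x}
  W1246: {v}
  W1256: {v}
  W1345: {t,w} {v} {x}
  W1346: {v}
  W1356: {v} {y}
  W1456: {v}
  W2345: {q,r,s,t,v,w,x}
  W2346: {v}
  W2356: {v}
  W2456: {v}
  W3456: {v}
  W12345: {t,w} {v} {x}
  W12346: {v}
  W12356: {v}
  W12456: {v}
  W13456: {v}
  W23456: {v}
  W123456: {v}
C dims 15,32,37,24; δ0: rk 12, SNF 1^12; δ1: rk 20, SNF 1^20; δ2: rk 17, SNF 1^17
degree 0: 15−12−0 = 3 → Ȟ^0 ≅ Z^3
degree 1: 32−20−12 = 0 → Ȟ^1 ≅ 0
degree 2: 37−17−20 = 0 → Ȟ^2 ≅ 0


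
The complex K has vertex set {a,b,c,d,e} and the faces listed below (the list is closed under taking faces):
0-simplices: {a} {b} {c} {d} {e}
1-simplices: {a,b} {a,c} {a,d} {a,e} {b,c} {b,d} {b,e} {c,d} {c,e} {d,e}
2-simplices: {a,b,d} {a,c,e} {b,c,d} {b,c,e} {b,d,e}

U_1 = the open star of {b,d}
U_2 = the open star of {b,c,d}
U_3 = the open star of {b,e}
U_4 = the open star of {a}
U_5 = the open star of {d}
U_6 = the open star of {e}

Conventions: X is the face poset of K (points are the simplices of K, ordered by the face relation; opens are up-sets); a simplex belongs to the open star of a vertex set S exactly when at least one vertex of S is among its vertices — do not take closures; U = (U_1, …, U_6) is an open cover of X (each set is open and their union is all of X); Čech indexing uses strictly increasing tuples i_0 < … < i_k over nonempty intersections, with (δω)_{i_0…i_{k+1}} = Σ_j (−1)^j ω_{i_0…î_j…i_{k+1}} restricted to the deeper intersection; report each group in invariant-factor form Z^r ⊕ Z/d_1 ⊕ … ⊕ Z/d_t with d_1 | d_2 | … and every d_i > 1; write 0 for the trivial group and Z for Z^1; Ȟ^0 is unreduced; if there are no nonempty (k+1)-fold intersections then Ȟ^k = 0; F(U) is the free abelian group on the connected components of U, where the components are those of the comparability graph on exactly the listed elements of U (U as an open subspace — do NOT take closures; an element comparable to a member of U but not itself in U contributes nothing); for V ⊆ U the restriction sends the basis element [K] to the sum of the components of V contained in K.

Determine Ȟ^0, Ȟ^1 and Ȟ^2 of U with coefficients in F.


Ȟ^0(U;F) ≅ Z; Ȟ^1(U;F) ≅ Z; Ȟ^2(U;F) ≅ 0

intersection data:
  U1={{b},{d},{a,b},{a,d},{b,c},{b,d},{b,e},{c,d},{d,e},{a,b,d},{b,c,d},{b,c,e},{b,d,e}} U2={{b},{c},{d},{a,b},{a,c},{a,d},{b,c},{b,d},{b,e},{c,d},{c,e},{d,e},{a,b,d},{a,c,e},{b,c,d},{b,c,e},{b,d,e}} U3={{b},{e},{a,b},{a,e},{b,c},{b,d},{b,e},{c,e},{d,e},{a,b,d},{a,c,e},{b,c,d},{b,c,e},{b,d,e}} U4={{a},{a,b},{a,c},{a,d},{a,e},{a,b,d},{a,c,e}} U5={{d},{a,d},{b,d},{c,d},{d,e},{a,b,d},{b,c,d},{b,d,e}} U6={{e},{a,e},{b,e},{c,e},{d,e},{a,c,e},{b,c,e},{b,d,e}}
  U12={{b},{d},{a,b},{a,d},{b,c},{b,d},{b,e},{c,d},{d,e},{a,b,d},{b,c,d},{b,c,e},{b,d,e}} U13={{b},{a,b},{b,c},{b,d},{b,e},{d,e},{a,b,d},{b,c,d},{b,c,e},{b,d,e}} U14={{a,b},{a,d},{a,b,d}} U15={{d},{a,d},{b,d},{c,d},{d,e},{a,b,d},{b,c,d},{b,d,e}} U16={{b,e},{d,e},{b,c,e},{b,d,e}} U23={{b},{a,b},{b,c},{b,d},{b,e},{c,e},{d,e},{a,b,d},{a,c,e},{b,c,d},{b,c,e},{b,d,e}} U24={{a,b},{a,c},{a,d},{a,b,d},{a,c,e}} U25={{d},{a,d},{b,d},{c,d},{d,e},{a,b,d},{b,c,d},{b,d,e}} U26={{b,e},{c,e},{d,e},{a,c,e},{b,c,e},{b,d,e}} U34={{a,b},{a,e},{a,b,d},{a,c,e}} U35={{b,d},{d,e},{a,b,d},{b,c,d},{b,d,e}} U36={{e},{a,e},{b,e},{c,e},{d,e},{a,c,e},{b,c,e},{b,d,e}} U45={{a,d},{a,b,d}} U46={{a,e},{a,c,e}} U56={{d,e},{b,d,e}}
  U123={{b},{a,b},{b,c},{b,d},{b,e},{d,e},{a,b,d},{b,c,d},{b,c,e},{b,d,e}} U124={{a,b},{a,d},{a,b,d}} U125={{d},{a,d},{b,d},{c,d},{d,e},{a,b,d},{b,c,d},{b,d,e}} U126={{b,e},{d,e},{b,c,e},{b,d,e}} U134={{a,b},{a,b,d}} U135={{b,d},{d,e},{a,b,d},{b,c,d},{b,d,e}} U136={{b,e},{d,e},{b,c,e},{b,d,e}} U145={{a,d},{a,b,d}} U156={{d,e},{b,d,e}} U234={{a,b},{a,b,d},{a,c,e}} U235={{b,d},{d,e},{a,b,d},{b,c,d},{b,d,e}} U236={{b,e},{c,e},{d,e},{a,c,e},{b,c,e},{b,d,e}} U245={{a,d},{a,b,d}} U246={{a,c,e}} U256={{d,e},{b,d,e}} U345={{a,b,d}} U346={{a,e},{a,c,e}} U356={{d,e},{b,d,e}}
  U1234={{a,b},{a,b,d}} U1235={{b,d},{d,e},{a,b,d},{b,c,d},{b,d,e}} U1236={{b,e},{d,e},{b,c,e},{b,d,e}} U1245={{a,d},{a,b,d}} U1256={{d,e},{b,d,e}} U1345={{a,b,d}} U1356={{d,e},{b,d,e}} U2345={{a,b,d}} U2346={{a,c,e}} U2356={{d,e},{b,d,e}}
  U12345={{a,b,d}} U12356={{d,e},{b,d,e}}
components per intersection:
  U1: {{b},{d},{a,b},{a,d},{b,c},{b,d},{b,e},{c,d},{d,e},{a,b,d},{b,c,d},{b,c,e},{b,d,e}}
  U2: {{b},{c},{d},{a,b},{a,c},{a,d},{b,c},{b,d},{b,e},{c,d},{c,e},{d,e},{a,b,d},{a,c,e},{b,c,d},{b,c,e},{b,d,e}}
  U3: {{b},{e},{a,b},{a,e},{b,c},{b,d},{b,e},{c,e},{d,e},{a,b,d},{a,c,e},{b,c,d},{b,c,e},{b,d,e}}
  U4: {{a},{a,b},{a,c},{a,d},{a,e},{a,b,d},{a,c,e}}
  U5: {{d},{a,d},{b,d},{c,d},{d,e},{a,b,d},{b,c,d},{b,d,e}}
  U6: {{e},{a,e},{b,e},{c,e},{d,e},{a,c,e},{b,c,e},{b,d,e}}
  U12: {{b},{d},{a,b},{a,d},{b,c},{b,d},{b,e},{c,d},{d,e},{a,b,d},{b,c,d},{b,c,e},{b,d,e}}
  U13: {{b},{a,b},{b,c},{b,d},{b,e},{d,e},{a,b,d},{b,c,d},{b,c,e},{b,d,e}}
  U14: {{a,b},{a,d},{a,b,d}}
  U15: {{d},{a,d},{b,d},{c,d},{d,e},{a,b,d},{b,c,d},{b,d,e}}
  U16: {{b,e},{d,e},{b,c,e},{b,d,e}}
  U23: {{b},{a,b},{b,c},{b,d},{b,e},{c,e},{d,e},{a,b,d},{a,c,e},{b,c,d},{b,c,e},{b,d,e}}
  U24: {{a,b},{a,d},{a,b,d}} {{a,c},{a,c,e}}
  U25: {{d},{a,d},{b,d},{c,d},{d,e},{a,b,d},{b,c,d},{b,d,e}}
  U26: {{b,e},{c,e},{d,e},{a,c,e},{b,c,e},{b,d,e}}
  U34: {{a,b},{a,b,d}} {{a,e},{a,c,e}}
  U35: {{b,d},{d,e},{a,b,d},{b,c,d},{b,d,e}}
  U36: {{e},{a,e},{b,e},{c,e},{d,e},{a,c,e},{b,c,e},{b,d,e}}
  U45: {{a,d},{a,b,d}}
  U46: {{a,e},{a,c,e}}
  U56: {{d,e},{b,d,e}}
  U123: {{b},{a,b},{b,c},{b,d},{b,e},{d,e},{a,b,d},{b,c,d},{b,c,e},{b,d,e}}
  U124: {{a,b},{a,d},{a,b,d}}
  U125: {{d},{a,d},{b,d},{c,d},{d,e},{a,b,d},{b,c,d},{b,d,e}}
  U126: {{b,e},{d,e},{b,c,e},{b,d,e}}
  U134: {{a,b},{a,b,d}}
  U135: {{b,d},{d,e},{a,b,d},{b,c,d},{b,d,e}}
  U136: {{b,e},{d,e},{b,c,e},{b,d,e}}
  U145: {{a,d},{a,b,d}}
  U156: {{d,e},{b,d,e}}
  U234: {{a,b},{a,b,d}} {{a,c,e}}
  U235: {{b,d},{d,e},{a,b,d},{b,c,d},{b,d,e}}
  U236: {{b,e},{c,e},{d,e},{a,c,e},{b,c,e},{b,d,e}}
  U245: {{a,d},{a,b,d}}
  U246: {{a,c,e}}
  U256: {{d,e},{b,d,e}}
  U345: {{a,b,d}}
  U346: {{a,e},{a,c,e}}
  U356: {{d,e},{b,d,e}}
  U1234: {{a,b},{a,b,d}}
  U1235: {{b,d},{d,e},{a,b,d},{b,c,d},{b,d,e}}
  U1236: {{b,e},{d,e},{b,c,e},{b,d,e}}
  U1245: {{a,d},{a,b,d}}
  U1256: {{d,e},{b,d,e}}
  U1345: {{a,b,d}}
  U1356: {{d,e},{b,d,e}}
  U2345: {{a,b,d}}
  U2346: {{a,c,e}}
  U2356: {{d,e},{b,d,e}}
  U12345: {{a,b,d}}
  U12356: {{d,e},{b,d,e}}
C dims 6,17,19,10; δ0: rk 5, SNF 1^5; δ1: rk 11, SNF 1^11; δ2: rk 8, SNF 1^8
Ȟ^0 = (6 − 5) − 0 = 1, so Ȟ^0 ≅ Z
Ȟ^1 = (17 − 11) − 5 = 1, so Ȟ^1 ≅ Z
Ȟ^2 = (19 − 8) − 11 = 0, so Ȟ^2 ≅ 0


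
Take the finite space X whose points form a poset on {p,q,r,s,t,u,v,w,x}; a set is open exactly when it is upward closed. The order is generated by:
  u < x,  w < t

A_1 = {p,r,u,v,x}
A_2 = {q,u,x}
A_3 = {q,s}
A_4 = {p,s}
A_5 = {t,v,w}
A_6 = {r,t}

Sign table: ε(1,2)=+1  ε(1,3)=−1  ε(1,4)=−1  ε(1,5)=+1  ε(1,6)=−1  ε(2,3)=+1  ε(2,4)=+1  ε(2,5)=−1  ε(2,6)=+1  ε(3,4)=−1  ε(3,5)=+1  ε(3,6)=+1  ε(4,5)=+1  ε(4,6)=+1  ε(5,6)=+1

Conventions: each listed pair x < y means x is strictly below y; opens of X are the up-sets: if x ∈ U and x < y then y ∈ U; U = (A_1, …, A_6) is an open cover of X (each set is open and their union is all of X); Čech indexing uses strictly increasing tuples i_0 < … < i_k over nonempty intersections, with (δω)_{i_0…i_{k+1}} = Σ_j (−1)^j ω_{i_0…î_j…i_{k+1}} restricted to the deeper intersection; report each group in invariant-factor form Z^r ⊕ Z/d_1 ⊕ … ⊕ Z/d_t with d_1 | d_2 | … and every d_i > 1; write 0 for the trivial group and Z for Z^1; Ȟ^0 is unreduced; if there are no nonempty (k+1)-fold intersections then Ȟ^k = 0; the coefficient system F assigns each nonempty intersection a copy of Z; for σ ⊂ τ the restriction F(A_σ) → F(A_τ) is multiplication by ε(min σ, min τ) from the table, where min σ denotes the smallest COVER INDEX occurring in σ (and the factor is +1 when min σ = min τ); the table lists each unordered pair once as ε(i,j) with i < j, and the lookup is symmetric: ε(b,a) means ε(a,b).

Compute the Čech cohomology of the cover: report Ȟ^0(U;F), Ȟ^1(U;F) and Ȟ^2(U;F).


Ȟ^0 ≅ 0,  Ȟ^1 ≅ Z ⊕ Z/2,  Ȟ^2 ≅ 0

nerve of the cover:
  A12={u,x} A14={p} A15={v} A16={r} A23={q} A34={s} A56={t}
C dims 6,7; δ0: rk 6, SNF 1^5·2
Ȟ^0 = (6 − 6) − 0 = 0, so Ȟ^0 ≅ 0
Ȟ^1 = (7 − 0) − 6 = 1 plus torsion [2], so Ȟ^1 ≅ Z ⊕ Z/2
Ȟ^2 = (0 − 0) − 0 = 0, so Ȟ^2 ≅ 0


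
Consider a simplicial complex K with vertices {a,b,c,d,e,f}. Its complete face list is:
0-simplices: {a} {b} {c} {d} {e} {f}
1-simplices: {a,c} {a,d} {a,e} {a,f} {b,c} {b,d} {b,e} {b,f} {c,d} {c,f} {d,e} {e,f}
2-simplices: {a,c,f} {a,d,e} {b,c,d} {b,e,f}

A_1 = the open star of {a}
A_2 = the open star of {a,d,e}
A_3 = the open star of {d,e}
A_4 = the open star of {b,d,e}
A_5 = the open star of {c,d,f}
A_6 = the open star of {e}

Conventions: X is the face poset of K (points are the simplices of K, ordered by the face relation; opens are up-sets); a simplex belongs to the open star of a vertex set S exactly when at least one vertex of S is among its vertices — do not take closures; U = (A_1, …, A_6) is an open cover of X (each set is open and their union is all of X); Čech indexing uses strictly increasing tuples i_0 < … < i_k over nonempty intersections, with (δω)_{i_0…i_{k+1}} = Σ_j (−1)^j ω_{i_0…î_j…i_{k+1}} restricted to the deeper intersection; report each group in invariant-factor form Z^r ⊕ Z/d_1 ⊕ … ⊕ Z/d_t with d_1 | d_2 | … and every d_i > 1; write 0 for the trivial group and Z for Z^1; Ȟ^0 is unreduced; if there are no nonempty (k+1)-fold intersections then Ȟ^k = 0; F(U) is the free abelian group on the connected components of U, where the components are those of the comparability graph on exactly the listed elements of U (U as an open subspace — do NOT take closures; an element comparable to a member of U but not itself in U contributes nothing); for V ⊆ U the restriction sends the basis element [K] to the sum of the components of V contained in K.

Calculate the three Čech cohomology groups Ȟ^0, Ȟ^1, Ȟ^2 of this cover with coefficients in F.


nonempty overlaps:
  A1={{a},{a,c},{a,d},{a,e},{a,f},{a,c,f},{a,d,e}} A2={{a},{d},{e},{a,c},{a,d},{a,e},{a,f},{b,d},{b,e},{c,d},{d,e},{e,f},{a,c,f},{a,d,e},{b,c,d},{b,e,f}} A3={{d},{e},{a,d},{a,e},{b,d},{b,e},{c,d},{d,e},{e,f},{a,d,e},{b,c,d},{b,e,f}} A4={{b},{d},{e},{a,d},{a,e},{b,c},{b,d},{b,e},{b,f},{c,d},{d,e},{e,f},{a,d,e},{b,c,d},{b,e,f}} A5={{c},{d},{f},{a,c},{a,d},{a,f},{b,c},{b,d},{b,f},{c,d},{c,f},{d,e},{e,f},{a,c,f},{a,d,e},{b,c,d},{b,e,f}} A6={{e},{a,e},{b,e},{d,e},{e,f},{a,d,e},{b,e,f}}
  A12={{a},{a,c},{a,d},{a,e},{a,f},{a,c,f},{a,d,e}} A13={{a,d},{a,e},{a,d,e}} A14={{a,d},{a,e},{a,d,e}} A15={{a,c},{a,d},{a,f},{a,c,f},{a,d,e}} A16={{a,e},{a,d,e}} A23={{d},{e},{a,d},{a,e},{b,d},{b,e},{c,d},{d,e},{e,f},{a,d,e},{b,c,d},{b,e,f}} A24={{d},{e},{a,d},{a,e},{b,d},{b,e},{c,d},{d,e},{e,f},{a,d,e},{b,c,d},{b,e,f}} A25={{d},{a,c},{a,d},{a,f},{b,d},{c,d},{d,e},{e,f},{a,c,f},{a,d,e},{b,c,d},{b,e,f}} A26={{e},{a,e},{b,e},{d,e},{e,f},{a,d,e},{b,e,f}} A34={{d},{e},{a,d},{a,e},{b,d},{b,e},{c,d},{d,e},{e,f},{a,d,e},{b,c,d},{b,e,f}} A35={{d},{a,d},{b,d},{c,d},{d,e},{e,f},{a,d,e},{b,c,d},{b,e,f}} A36={{e},{a,e},{b,e},{d,e},{e,f},{a,d,e},{b,e,f}} A45={{d},{a,d},{b,c},{b,d},{b,f},{c,d},{d,e},{e,f},{a,d,e},{b,c,d},{b,e,f}} A46={{e},{a,e},{b,e},{d,e},{e,f},{a,d,e},{b,e,f}} A56={{d,e},{e,f},{a,d,e},{b,e,f}}
  A123={{a,d},{a,e},{a,d,e}} A124={{a,d},{a,e},{a,d,e}} A125={{a,c},{a,d},{a,f},{a,c,f},{a,d,e}} A126={{a,e},{a,d,e}} A134={{a,d},{a,e},{a,d,e}} A135={{a,d},{a,d,e}} A136={{a,e},{a,d,e}} A145={{a,d},{a,d,e}} A146={{a,e},{a,d,e}} A156={{a,d,e}} A234={{d},{e},{a,d},{a,e},{b,d},{b,e},{c,d},{d,e},{e,f},{a,d,e},{b,c,d},{b,e,f}} A235={{d},{a,d},{b,d},{c,d},{d,e},{e,f},{a,d,e},{b,c,d},{b,e,f}} A236={{e},{a,e},{b,e},{d,e},{e,f},{a,d,e},{b,e,f}} A245={{d},{a,d},{b,d},{c,d},{d,e},{e,f},{a,d,e},{b,c,d},{b,e,f}} A246={{e},{a,e},{b,e},{d,e},{e,f},{a,d,e},{b,e,f}} A256={{d,e},{e,f},{a,d,e},{b,e,f}} A345={{d},{a,d},{b,d},{c,d},{d,e},{e,f},{a,d,e},{b,c,d},{b,e,f}} A346={{e},{a,e},{b,e},{d,e},{e,f},{a,d,e},{b,e,f}} A356={{d,e},{e,f},{a,d,e},{b,e,f}} A456={{d,e},{e,f},{a,d,e},{b,e,f}}
  A1234={{a,d},{a,e},{a,d,e}} A1235={{a,d},{a,d,e}} A1236={{a,e},{a,d,e}} A1245={{a,d},{a,d,e}} A1246={{a,e},{a,d,e}} A1256={{a,d,e}} A1345={{a,d},{a,d,e}} A1346={{a,e},{a,d,e}} A1356={{a,d,e}} A1456={{a,d,e}} A2345={{d},{a,d},{b,d},{c,d},{d,e},{e,f},{a,d,e},{b,c,d},{b,e,f}} A2346={{e},{a,e},{b,e},{d,e},{e,f},{a,d,e},{b,e,f}} A2356={{d,e},{e,f},{a,d,e},{b,e,f}} A2456={{d,e},{e,f},{a,d,e},{b,e,f}} A3456={{d,e},{e,f},{a,d,e},{b,e,f}}
  A12345={{a,d},{a,d,e}} A12346={{a,e},{a,d,e}} A12356={{a,d,e}} A12456={{a,d,e}} A13456={{a,d,e}} A23456={{d,e},{e,f},{a,d,e},{b,e,f}}
  A123456={{a,d,e}}
components per intersection:
  A1: {{a},{a,c},{a,d},{a,e},{a,f},{a,c,f},{a,d,e}}
  A2: {{a},{d},{e},{a,c},{a,d},{a,e},{a,f},{b,d},{b,e},{c,d},{d,e},{e,f},{a,c,f},{a,d,e},{b,c,d},{b,e,f}}
  A3: {{d},{e},{a,d},{a,e},{b,d},{b,e},{c,d},{d,e},{e,f},{a,d,e},{b,c,d},{b,e,f}}
  A4: {{b},{d},{e},{a,d},{a,e},{b,c},{b,d},{b,e},{b,f},{c,d},{d,e},{e,f},{a,d,e},{b,c,d},{b,e,f}}
  A5: {{c},{d},{f},{a,c},{a,d},{a,f},{b,c},{b,d},{b,f},{c,d},{c,f},{d,e},{e,f},{a,c,f},{a,d,e},{b,c,d},{b,e,f}}
  A6: {{e},{a,e},{b,e},{d,e},{e,f},{a,d,e},{b,e,f}}
  A12: {{a},{a,c},{a,d},{a,e},{a,f},{a,c,f},{a,d,e}}
  A13: {{a,d},{a,e},{a,d,e}}
  A14: {{a,d},{a,e},{a,d,e}}
  A15: {{a,c},{a,f},{a,c,f}} {{a,d},{a,d,e}}
  A16: {{a,e},{a,d,e}}
  A23: {{d},{e},{a,d},{a,e},{b,d},{b,e},{c,d},{d,e},{e,f},{a,d,e},{b,c,d},{b,e,f}}
  A24: {{d},{e},{a,d},{a,e},{b,d},{b,e},{c,d},{d,e},{e,f},{a,d,e},{b,c,d},{b,e,f}}
  A25: {{d},{a,d},{b,d},{c,d},{d,e},{a,d,e},{b,c,d}} {{a,c},{a,f},{a,c,f}} {{e,f},{b,e,f}}
  A26: {{e},{a,e},{b,e},{d,e},{e,f},{a,d,e},{b,e,f}}
  A34: {{d},{e},{a,d},{a,e},{b,d},{b,e},{c,d},{d,e},{e,f},{a,d,e},{b,c,d},{b,e,f}}
  A35: {{d},{a,d},{b,d},{c,d},{d,e},{a,d,e},{b,c,d}} {{e,f},{b,e,f}}
  A36: {{e},{a,e},{b,e},{d,e},{e,f},{a,d,e},{b,e,f}}
  A45: {{d},{a,d},{b,c},{b,d},{c,d},{d,e},{a,d,e},{b,c,d}} {{b,f},{e,f},{b,e,f}}
  A46: {{e},{a,e},{b,e},{d,e},{e,f},{a,d,e},{b,e,f}}
  A56: {{d,e},{a,d,e}} {{e,f},{b,e,f}}
  A123: {{a,d},{a,e},{a,d,e}}
  A124: {{a,d},{a,e},{a,d,e}}
  A125: {{a,c},{a,f},{a,c,f}} {{a,d},{a,d,e}}
  A126: {{a,e},{a,d,e}}
  A134: {{a,d},{a,e},{a,d,e}}
  A135: {{a,d},{a,d,e}}
  A136: {{a,e},{a,d,e}}
  A145: {{a,d},{a,d,e}}
  A146: {{a,e},{a,d,e}}
  A156: {{a,d,e}}
  A234: {{d},{e},{a,d},{a,e},{b,d},{b,e},{c,d},{d,e},{e,f},{a,d,e},{b,c,d},{b,e,f}}
  A235: {{d},{a,d},{b,d},{c,d},{d,e},{a,d,e},{b,c,d}} {{e,f},{b,e,f}}
  A236: {{e},{a,e},{b,e},{d,e},{e,f},{a,d,e},{b,e,f}}
  A245: {{d},{a,d},{b,d},{c,d},{d,e},{a,d,e},{b,c,d}} {{e,f},{b,e,f}}
  A246: {{e},{a,e},{b,e},{d,e},{e,f},{a,d,e},{b,e,f}}
  A256: {{d,e},{a,d,e}} {{e,f},{b,e,f}}
  A345: {{d},{a,d},{b,d},{c,d},{d,e},{a,d,e},{b,c,d}} {{e,f},{b,e,f}}
  A346: {{e},{a,e},{b,e},{d,e},{e,f},{a,d,e},{b,e,f}}
  A356: {{d,e},{a,d,e}} {{e,f},{b,e,f}}
  A456: {{d,e},{a,d,e}} {{e,f},{b,e,f}}
  A1234: {{a,d},{a,e},{a,d,e}}
  A1235: {{a,d},{a,d,e}}
  A1236: {{a,e},{a,d,e}}
  A1245: {{a,d},{a,d,e}}
  A1246: {{a,e},{a,d,e}}
  A1256: {{a,d,e}}
  A1345: {{a,d},{a,d,e}}
  A1346: {{a,e},{a,d,e}}
  A1356: {{a,d,e}}
  A1456: {{a,d,e}}
  A2345: {{d},{a,d},{b,d},{c,d},{d,e},{a,d,e},{b,c,d}} {{e,f},{b,e,f}}
  A2346: {{e},{a,e},{b,e},{d,e},{e,f},{a,d,e},{b,e,f}}
  A2356: {{d,e},{a,d,e}} {{e,f},{b,e,f}}
  A2456: {{d,e},{a,d,e}} {{e,f},{b,e,f}}
  A3456: {{d,e},{a,d,e}} {{e,f},{b,e,f}}
  A12345: {{a,d},{a,d,e}}
  A12346: {{a,e},{a,d,e}}
  A12356: {{a,d,e}}
  A12456: {{a,d,e}}
  A13456: {{a,d,e}}
  A23456: {{d,e},{a,d,e}} {{e,f},{b,e,f}}
  A123456: {{a,d,e}}
C dims 6,21,27,19; δ0: rk 5, SNF 1^5; δ1: rk 14, SNF 1^14; δ2: rk 13, SNF 1^13
degree 0: 6−5−0 = 1 → Ȟ^0 ≅ Z
degree 1: 21−14−5 = 2 → Ȟ^1 ≅ Z^2
degree 2: 27−13−14 = 0 → Ȟ^2 ≅ 0

Ȟ^0 ≅ Z, Ȟ^1 ≅ Z^2 and Ȟ^2 ≅ 0
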